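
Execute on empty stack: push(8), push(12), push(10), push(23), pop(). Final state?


push(8) -> [8]
push(12) -> [8, 12]
push(10) -> [8, 12, 10]
push(23) -> [8, 12, 10, 23]
pop() returns 23 -> [8, 12, 10]
Final stack (bottom to top): [8, 12, 10]


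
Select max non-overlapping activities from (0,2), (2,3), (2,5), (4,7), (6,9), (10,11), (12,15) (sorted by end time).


Greedy: pick earliest-ending, then skip overlaps.
Selected (5 activities): [(0, 2), (2, 3), (4, 7), (10, 11), (12, 15)]


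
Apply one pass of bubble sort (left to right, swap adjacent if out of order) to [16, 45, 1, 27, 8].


After one pass: [16, 1, 27, 8, 45]


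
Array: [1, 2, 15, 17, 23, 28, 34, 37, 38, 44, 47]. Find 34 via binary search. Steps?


Search for 34:
[0,10] mid=5 arr[5]=28
[6,10] mid=8 arr[8]=38
[6,7] mid=6 arr[6]=34
Total: 3 comparisons


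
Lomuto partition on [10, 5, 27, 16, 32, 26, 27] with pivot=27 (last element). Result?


Elements <= 27 go left of pivot.
Result: [10, 5, 27, 16, 26, 27, 32], pivot at index 5


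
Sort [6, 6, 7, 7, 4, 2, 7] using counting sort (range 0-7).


Count array: [0, 0, 1, 0, 1, 0, 2, 3]
Reconstruct: [2, 4, 6, 6, 7, 7, 7]


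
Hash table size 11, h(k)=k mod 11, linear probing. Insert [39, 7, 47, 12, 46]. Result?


Insertions: 39->slot 6; 7->slot 7; 47->slot 3; 12->slot 1; 46->slot 2
Table: [None, 12, 46, 47, None, None, 39, 7, None, None, None]


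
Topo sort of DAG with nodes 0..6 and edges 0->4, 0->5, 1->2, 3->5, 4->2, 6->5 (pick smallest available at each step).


Kahn's algorithm, process smallest node first
Order: [0, 1, 3, 4, 2, 6, 5]


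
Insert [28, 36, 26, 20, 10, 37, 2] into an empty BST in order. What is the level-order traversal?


Root = 28; build tree by BST insertion.
Level-Order traversal: [28, 26, 36, 20, 37, 10, 2]


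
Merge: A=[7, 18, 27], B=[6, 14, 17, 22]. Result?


Compare heads, take smaller each step.
Merged: [6, 7, 14, 17, 18, 22, 27]


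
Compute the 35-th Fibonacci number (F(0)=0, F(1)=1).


F(n)=F(n-1)+F(n-2)
...F(33)=3524578, F(34)=5702887, F(35)=9227465


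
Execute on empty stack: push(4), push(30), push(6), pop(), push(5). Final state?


push(4) -> [4]
push(30) -> [4, 30]
push(6) -> [4, 30, 6]
pop() returns 6 -> [4, 30]
push(5) -> [4, 30, 5]
Final stack (bottom to top): [4, 30, 5]


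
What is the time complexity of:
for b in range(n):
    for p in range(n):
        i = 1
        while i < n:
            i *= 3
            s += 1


Per nesting level: O(n) * O(n) * O(log n) = O(n^2 log n)
Complexity: O(n^2 log n)


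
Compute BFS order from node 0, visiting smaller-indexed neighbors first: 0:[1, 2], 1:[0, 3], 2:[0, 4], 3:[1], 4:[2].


BFS queue: start with [0]
Visit order: [0, 1, 2, 3, 4]


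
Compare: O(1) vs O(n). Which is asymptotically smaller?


constant grows slower than linear
O(1) is asymptotically smaller; O(n) grows faster


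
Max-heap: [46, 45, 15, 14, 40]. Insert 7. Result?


Append 7: [46, 45, 15, 14, 40, 7]
Bubble up: no swaps needed
Result: [46, 45, 15, 14, 40, 7]


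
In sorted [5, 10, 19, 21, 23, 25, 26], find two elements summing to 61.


Two pointers: lo=0, hi=6
No pair sums to 61


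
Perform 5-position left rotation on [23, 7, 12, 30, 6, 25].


Left rotate by 5: [25, 23, 7, 12, 30, 6]


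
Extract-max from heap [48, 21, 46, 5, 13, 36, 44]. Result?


Max = 48
Replace root with last, heapify down
Resulting heap: [46, 21, 44, 5, 13, 36]


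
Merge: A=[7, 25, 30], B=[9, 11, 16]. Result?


Compare heads, take smaller each step.
Merged: [7, 9, 11, 16, 25, 30]


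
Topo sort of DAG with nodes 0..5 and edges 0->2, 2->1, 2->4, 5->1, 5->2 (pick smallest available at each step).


Kahn's algorithm, process smallest node first
Order: [0, 3, 5, 2, 1, 4]


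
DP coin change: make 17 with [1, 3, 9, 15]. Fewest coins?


dp[0]=0; dp[i]=1+min(dp[i-c] for c in coins)
...dp[12]=2, dp[13]=3, dp[14]=4, dp[15]=1, dp[16]=2, dp[17]=3
Minimum coins for 17 = 3


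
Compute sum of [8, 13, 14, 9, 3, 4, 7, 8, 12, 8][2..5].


Prefix sums: [0, 8, 21, 35, 44, 47, 51, 58, 66, 78, 86]
Sum[2..5] = prefix[6] - prefix[2] = 51 - 21 = 30


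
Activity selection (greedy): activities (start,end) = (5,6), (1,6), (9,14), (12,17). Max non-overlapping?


Greedy: pick earliest-ending, then skip overlaps.
Selected (2 activities): [(5, 6), (9, 14)]


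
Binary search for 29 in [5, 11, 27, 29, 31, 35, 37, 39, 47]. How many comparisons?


Search for 29:
[0,8] mid=4 arr[4]=31
[0,3] mid=1 arr[1]=11
[2,3] mid=2 arr[2]=27
[3,3] mid=3 arr[3]=29
Total: 4 comparisons


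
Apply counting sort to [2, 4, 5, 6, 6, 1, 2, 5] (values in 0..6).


Count array: [0, 1, 2, 0, 1, 2, 2]
Reconstruct: [1, 2, 2, 4, 5, 5, 6, 6]


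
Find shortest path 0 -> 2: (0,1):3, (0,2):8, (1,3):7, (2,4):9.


Dijkstra from 0:
Distances: {0: 0, 1: 3, 2: 8, 3: 10, 4: 17}
Shortest distance to 2 = 8, path = [0, 2]


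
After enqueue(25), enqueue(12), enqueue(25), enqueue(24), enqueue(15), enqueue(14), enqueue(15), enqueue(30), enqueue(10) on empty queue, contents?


enqueue(25) -> [25]
enqueue(12) -> [25, 12]
enqueue(25) -> [25, 12, 25]
enqueue(24) -> [25, 12, 25, 24]
enqueue(15) -> [25, 12, 25, 24, 15]
enqueue(14) -> [25, 12, 25, 24, 15, 14]
enqueue(15) -> [25, 12, 25, 24, 15, 14, 15]
enqueue(30) -> [25, 12, 25, 24, 15, 14, 15, 30]
enqueue(10) -> [25, 12, 25, 24, 15, 14, 15, 30, 10]
Final queue (front to back): [25, 12, 25, 24, 15, 14, 15, 30, 10]


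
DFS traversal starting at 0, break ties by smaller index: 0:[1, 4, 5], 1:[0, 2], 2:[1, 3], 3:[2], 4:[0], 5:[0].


DFS stack-based: start with [0]
Visit order: [0, 1, 2, 3, 4, 5]


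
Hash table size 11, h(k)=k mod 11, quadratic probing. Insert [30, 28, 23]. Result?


Insertions: 30->slot 8; 28->slot 6; 23->slot 1
Table: [None, 23, None, None, None, None, 28, None, 30, None, None]


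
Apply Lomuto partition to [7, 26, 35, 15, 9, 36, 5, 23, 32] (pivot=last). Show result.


Elements <= 32 go left of pivot.
Result: [7, 26, 15, 9, 5, 23, 32, 36, 35], pivot at index 6


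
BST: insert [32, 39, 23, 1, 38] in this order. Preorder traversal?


Root = 32; build tree by BST insertion.
Preorder traversal: [32, 23, 1, 39, 38]


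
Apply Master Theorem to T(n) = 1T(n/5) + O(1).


a=1, b=5, c=0. log_5(1)=0 = c=0. Case 2: O(n^c log n) = O(log n)
Complexity: O(log n)


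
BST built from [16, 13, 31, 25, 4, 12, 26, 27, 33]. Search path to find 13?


BST root = 16
Search for 13: compare at each node
Path: [16, 13]


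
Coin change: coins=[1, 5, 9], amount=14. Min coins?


dp[0]=0; dp[i]=1+min(dp[i-c] for c in coins)
...dp[9]=1, dp[10]=2, dp[11]=3, dp[12]=4, dp[13]=5, dp[14]=2
Minimum coins for 14 = 2


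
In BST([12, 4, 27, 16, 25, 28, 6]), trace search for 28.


BST root = 12
Search for 28: compare at each node
Path: [12, 27, 28]


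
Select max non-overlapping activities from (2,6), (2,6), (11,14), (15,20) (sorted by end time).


Greedy: pick earliest-ending, then skip overlaps.
Selected (3 activities): [(2, 6), (11, 14), (15, 20)]


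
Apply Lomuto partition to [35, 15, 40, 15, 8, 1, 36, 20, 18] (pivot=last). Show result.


Elements <= 18 go left of pivot.
Result: [15, 15, 8, 1, 18, 35, 36, 20, 40], pivot at index 4


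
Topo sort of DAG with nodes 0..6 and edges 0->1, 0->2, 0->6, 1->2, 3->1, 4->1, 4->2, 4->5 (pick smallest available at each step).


Kahn's algorithm, process smallest node first
Order: [0, 3, 4, 1, 2, 5, 6]


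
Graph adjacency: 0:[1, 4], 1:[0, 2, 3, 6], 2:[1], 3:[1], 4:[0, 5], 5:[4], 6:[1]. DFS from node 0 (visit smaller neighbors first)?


DFS stack-based: start with [0]
Visit order: [0, 1, 2, 3, 6, 4, 5]


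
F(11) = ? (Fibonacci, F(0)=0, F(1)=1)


F(n)=F(n-1)+F(n-2)
...F(9)=34, F(10)=55, F(11)=89


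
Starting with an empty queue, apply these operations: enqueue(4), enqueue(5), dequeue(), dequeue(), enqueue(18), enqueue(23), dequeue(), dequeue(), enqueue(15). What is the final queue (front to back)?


enqueue(4) -> [4]
enqueue(5) -> [4, 5]
dequeue() returns 4 -> [5]
dequeue() returns 5 -> []
enqueue(18) -> [18]
enqueue(23) -> [18, 23]
dequeue() returns 18 -> [23]
dequeue() returns 23 -> []
enqueue(15) -> [15]
Final queue (front to back): [15]


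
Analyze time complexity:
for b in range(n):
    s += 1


Per nesting level: O(n) = O(n)
Complexity: O(n)


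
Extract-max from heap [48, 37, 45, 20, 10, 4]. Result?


Max = 48
Replace root with last, heapify down
Resulting heap: [45, 37, 4, 20, 10]


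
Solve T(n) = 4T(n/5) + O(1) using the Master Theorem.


a=4, b=5, c=0. log_5(4)=0.861 > c=0. Case 1: O(n^log_b(a)) = O(n^0.861)
Complexity: O(n^0.861)


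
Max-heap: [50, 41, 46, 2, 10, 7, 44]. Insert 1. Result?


Append 1: [50, 41, 46, 2, 10, 7, 44, 1]
Bubble up: no swaps needed
Result: [50, 41, 46, 2, 10, 7, 44, 1]


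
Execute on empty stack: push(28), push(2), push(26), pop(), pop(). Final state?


push(28) -> [28]
push(2) -> [28, 2]
push(26) -> [28, 2, 26]
pop() returns 26 -> [28, 2]
pop() returns 2 -> [28]
Final stack (bottom to top): [28]


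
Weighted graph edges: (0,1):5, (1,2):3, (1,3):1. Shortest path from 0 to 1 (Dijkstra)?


Dijkstra from 0:
Distances: {0: 0, 1: 5, 2: 8, 3: 6}
Shortest distance to 1 = 5, path = [0, 1]


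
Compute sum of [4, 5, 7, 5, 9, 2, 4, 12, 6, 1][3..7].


Prefix sums: [0, 4, 9, 16, 21, 30, 32, 36, 48, 54, 55]
Sum[3..7] = prefix[8] - prefix[3] = 48 - 16 = 32


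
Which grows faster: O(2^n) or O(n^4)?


quartic grows slower than exponential
O(n^4) is asymptotically smaller; O(2^n) grows faster


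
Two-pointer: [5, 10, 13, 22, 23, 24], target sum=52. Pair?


Two pointers: lo=0, hi=5
No pair sums to 52


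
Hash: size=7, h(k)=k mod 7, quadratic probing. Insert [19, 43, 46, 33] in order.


Insertions: 19->slot 5; 43->slot 1; 46->slot 4; 33->slot 6
Table: [None, 43, None, None, 46, 19, 33]


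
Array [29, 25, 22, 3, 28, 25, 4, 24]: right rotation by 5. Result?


Right rotate by 5: [3, 28, 25, 4, 24, 29, 25, 22]


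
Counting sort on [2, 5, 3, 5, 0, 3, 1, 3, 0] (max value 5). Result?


Count array: [2, 1, 1, 3, 0, 2]
Reconstruct: [0, 0, 1, 2, 3, 3, 3, 5, 5]


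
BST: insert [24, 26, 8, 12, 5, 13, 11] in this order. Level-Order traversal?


Root = 24; build tree by BST insertion.
Level-Order traversal: [24, 8, 26, 5, 12, 11, 13]


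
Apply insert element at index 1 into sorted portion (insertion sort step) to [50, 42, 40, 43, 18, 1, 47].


After one pass: [42, 50, 40, 43, 18, 1, 47]


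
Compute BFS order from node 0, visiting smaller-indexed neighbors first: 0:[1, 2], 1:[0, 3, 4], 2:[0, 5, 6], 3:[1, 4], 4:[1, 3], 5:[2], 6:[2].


BFS queue: start with [0]
Visit order: [0, 1, 2, 3, 4, 5, 6]


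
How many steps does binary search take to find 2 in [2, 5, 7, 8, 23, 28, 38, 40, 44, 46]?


Search for 2:
[0,9] mid=4 arr[4]=23
[0,3] mid=1 arr[1]=5
[0,0] mid=0 arr[0]=2
Total: 3 comparisons


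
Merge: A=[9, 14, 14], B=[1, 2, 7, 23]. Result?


Compare heads, take smaller each step.
Merged: [1, 2, 7, 9, 14, 14, 23]


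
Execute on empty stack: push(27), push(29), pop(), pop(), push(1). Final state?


push(27) -> [27]
push(29) -> [27, 29]
pop() returns 29 -> [27]
pop() returns 27 -> []
push(1) -> [1]
Final stack (bottom to top): [1]


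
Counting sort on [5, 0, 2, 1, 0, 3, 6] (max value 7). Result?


Count array: [2, 1, 1, 1, 0, 1, 1, 0]
Reconstruct: [0, 0, 1, 2, 3, 5, 6]


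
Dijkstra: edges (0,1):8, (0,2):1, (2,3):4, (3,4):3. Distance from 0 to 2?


Dijkstra from 0:
Distances: {0: 0, 1: 8, 2: 1, 3: 5, 4: 8}
Shortest distance to 2 = 1, path = [0, 2]


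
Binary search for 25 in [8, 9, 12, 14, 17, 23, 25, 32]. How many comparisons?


Search for 25:
[0,7] mid=3 arr[3]=14
[4,7] mid=5 arr[5]=23
[6,7] mid=6 arr[6]=25
Total: 3 comparisons


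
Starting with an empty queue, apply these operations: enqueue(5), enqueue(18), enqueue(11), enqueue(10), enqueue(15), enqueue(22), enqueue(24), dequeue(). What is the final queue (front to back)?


enqueue(5) -> [5]
enqueue(18) -> [5, 18]
enqueue(11) -> [5, 18, 11]
enqueue(10) -> [5, 18, 11, 10]
enqueue(15) -> [5, 18, 11, 10, 15]
enqueue(22) -> [5, 18, 11, 10, 15, 22]
enqueue(24) -> [5, 18, 11, 10, 15, 22, 24]
dequeue() returns 5 -> [18, 11, 10, 15, 22, 24]
Final queue (front to back): [18, 11, 10, 15, 22, 24]


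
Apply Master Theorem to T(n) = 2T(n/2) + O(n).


a=2, b=2, c=1. log_2(2)=1 = c=1. Case 2: O(n^c log n) = O(n log n)
Complexity: O(n log n)


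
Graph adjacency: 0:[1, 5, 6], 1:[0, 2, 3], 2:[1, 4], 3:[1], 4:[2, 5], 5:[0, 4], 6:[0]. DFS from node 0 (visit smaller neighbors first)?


DFS stack-based: start with [0]
Visit order: [0, 1, 2, 4, 5, 3, 6]


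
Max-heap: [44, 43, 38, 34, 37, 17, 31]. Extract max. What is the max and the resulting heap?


Max = 44
Replace root with last, heapify down
Resulting heap: [43, 37, 38, 34, 31, 17]


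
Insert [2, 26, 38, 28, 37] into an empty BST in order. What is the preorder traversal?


Root = 2; build tree by BST insertion.
Preorder traversal: [2, 26, 38, 28, 37]


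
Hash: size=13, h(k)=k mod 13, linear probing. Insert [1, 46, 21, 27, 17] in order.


Insertions: 1->slot 1; 46->slot 7; 21->slot 8; 27->slot 2; 17->slot 4
Table: [None, 1, 27, None, 17, None, None, 46, 21, None, None, None, None]


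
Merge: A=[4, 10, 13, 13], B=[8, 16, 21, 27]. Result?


Compare heads, take smaller each step.
Merged: [4, 8, 10, 13, 13, 16, 21, 27]


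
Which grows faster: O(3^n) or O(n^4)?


quartic grows slower than exponential (base 3)
O(n^4) is asymptotically smaller; O(3^n) grows faster


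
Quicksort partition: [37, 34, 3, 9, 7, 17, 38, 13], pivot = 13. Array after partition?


Elements <= 13 go left of pivot.
Result: [3, 9, 7, 13, 37, 17, 38, 34], pivot at index 3


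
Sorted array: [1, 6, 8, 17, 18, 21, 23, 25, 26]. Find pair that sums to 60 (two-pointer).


Two pointers: lo=0, hi=8
No pair sums to 60


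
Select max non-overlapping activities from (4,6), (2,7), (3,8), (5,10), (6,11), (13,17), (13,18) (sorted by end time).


Greedy: pick earliest-ending, then skip overlaps.
Selected (3 activities): [(4, 6), (6, 11), (13, 17)]


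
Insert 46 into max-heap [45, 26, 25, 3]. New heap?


Append 46: [45, 26, 25, 3, 46]
Bubble up: swap idx 4(46) with idx 1(26); swap idx 1(46) with idx 0(45)
Result: [46, 45, 25, 3, 26]


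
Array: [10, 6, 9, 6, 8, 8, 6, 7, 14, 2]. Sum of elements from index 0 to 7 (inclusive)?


Prefix sums: [0, 10, 16, 25, 31, 39, 47, 53, 60, 74, 76]
Sum[0..7] = prefix[8] - prefix[0] = 60 - 0 = 60


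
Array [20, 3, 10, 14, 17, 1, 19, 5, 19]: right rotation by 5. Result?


Right rotate by 5: [17, 1, 19, 5, 19, 20, 3, 10, 14]


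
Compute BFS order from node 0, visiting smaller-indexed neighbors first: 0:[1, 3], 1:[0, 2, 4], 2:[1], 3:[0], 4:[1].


BFS queue: start with [0]
Visit order: [0, 1, 3, 2, 4]


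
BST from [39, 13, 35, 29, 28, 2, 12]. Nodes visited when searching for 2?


BST root = 39
Search for 2: compare at each node
Path: [39, 13, 2]


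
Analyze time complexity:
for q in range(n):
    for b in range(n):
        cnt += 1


Per nesting level: O(n) * O(n) = O(n^2)
Complexity: O(n^2)


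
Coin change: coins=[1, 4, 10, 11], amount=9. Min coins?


dp[0]=0; dp[i]=1+min(dp[i-c] for c in coins)
...dp[4]=1, dp[5]=2, dp[6]=3, dp[7]=4, dp[8]=2, dp[9]=3
Minimum coins for 9 = 3


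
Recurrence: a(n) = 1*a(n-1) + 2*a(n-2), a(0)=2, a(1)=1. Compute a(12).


Build bottom-up:
...a(10)=1025, a(11)=2047, a(12)=1*2047+2*1025=4097


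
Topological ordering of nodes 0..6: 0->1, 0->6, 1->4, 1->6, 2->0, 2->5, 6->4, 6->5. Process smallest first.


Kahn's algorithm, process smallest node first
Order: [2, 0, 1, 3, 6, 4, 5]


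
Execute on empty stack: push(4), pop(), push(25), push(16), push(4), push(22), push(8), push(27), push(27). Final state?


push(4) -> [4]
pop() returns 4 -> []
push(25) -> [25]
push(16) -> [25, 16]
push(4) -> [25, 16, 4]
push(22) -> [25, 16, 4, 22]
push(8) -> [25, 16, 4, 22, 8]
push(27) -> [25, 16, 4, 22, 8, 27]
push(27) -> [25, 16, 4, 22, 8, 27, 27]
Final stack (bottom to top): [25, 16, 4, 22, 8, 27, 27]


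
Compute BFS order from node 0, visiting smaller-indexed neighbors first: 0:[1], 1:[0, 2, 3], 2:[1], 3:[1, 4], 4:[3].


BFS queue: start with [0]
Visit order: [0, 1, 2, 3, 4]


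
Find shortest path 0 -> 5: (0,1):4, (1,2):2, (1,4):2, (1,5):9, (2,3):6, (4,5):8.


Dijkstra from 0:
Distances: {0: 0, 1: 4, 2: 6, 3: 12, 4: 6, 5: 13}
Shortest distance to 5 = 13, path = [0, 1, 5]


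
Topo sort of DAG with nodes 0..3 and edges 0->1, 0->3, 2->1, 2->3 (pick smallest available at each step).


Kahn's algorithm, process smallest node first
Order: [0, 2, 1, 3]


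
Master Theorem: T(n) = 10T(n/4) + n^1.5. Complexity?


a=10, b=4, c=1.5. log_4(10)=1.661 > c=1.5. Case 1: O(n^log_b(a)) = O(n^1.661)
Complexity: O(n^1.661)


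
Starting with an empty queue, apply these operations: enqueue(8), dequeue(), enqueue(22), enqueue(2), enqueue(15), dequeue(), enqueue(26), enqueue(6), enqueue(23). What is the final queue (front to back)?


enqueue(8) -> [8]
dequeue() returns 8 -> []
enqueue(22) -> [22]
enqueue(2) -> [22, 2]
enqueue(15) -> [22, 2, 15]
dequeue() returns 22 -> [2, 15]
enqueue(26) -> [2, 15, 26]
enqueue(6) -> [2, 15, 26, 6]
enqueue(23) -> [2, 15, 26, 6, 23]
Final queue (front to back): [2, 15, 26, 6, 23]


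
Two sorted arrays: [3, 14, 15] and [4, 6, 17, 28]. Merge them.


Compare heads, take smaller each step.
Merged: [3, 4, 6, 14, 15, 17, 28]


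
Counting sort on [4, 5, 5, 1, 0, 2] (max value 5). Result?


Count array: [1, 1, 1, 0, 1, 2]
Reconstruct: [0, 1, 2, 4, 5, 5]


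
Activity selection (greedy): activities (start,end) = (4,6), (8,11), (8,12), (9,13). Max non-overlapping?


Greedy: pick earliest-ending, then skip overlaps.
Selected (2 activities): [(4, 6), (8, 11)]


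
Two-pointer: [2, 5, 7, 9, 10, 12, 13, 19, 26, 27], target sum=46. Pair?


Two pointers: lo=0, hi=9
Found pair: (19, 27) summing to 46


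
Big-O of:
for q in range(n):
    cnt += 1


Per nesting level: O(n) = O(n)
Complexity: O(n)


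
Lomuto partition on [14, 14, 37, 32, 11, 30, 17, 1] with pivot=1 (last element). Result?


Elements <= 1 go left of pivot.
Result: [1, 14, 37, 32, 11, 30, 17, 14], pivot at index 0


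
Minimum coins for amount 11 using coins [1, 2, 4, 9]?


dp[0]=0; dp[i]=1+min(dp[i-c] for c in coins)
...dp[6]=2, dp[7]=3, dp[8]=2, dp[9]=1, dp[10]=2, dp[11]=2
Minimum coins for 11 = 2


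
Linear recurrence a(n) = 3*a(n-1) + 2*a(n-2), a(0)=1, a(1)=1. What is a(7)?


Build bottom-up:
...a(5)=217, a(6)=773, a(7)=3*773+2*217=2753


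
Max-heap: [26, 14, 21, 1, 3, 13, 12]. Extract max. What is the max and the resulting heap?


Max = 26
Replace root with last, heapify down
Resulting heap: [21, 14, 13, 1, 3, 12]


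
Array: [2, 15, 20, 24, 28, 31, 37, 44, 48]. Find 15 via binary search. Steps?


Search for 15:
[0,8] mid=4 arr[4]=28
[0,3] mid=1 arr[1]=15
Total: 2 comparisons


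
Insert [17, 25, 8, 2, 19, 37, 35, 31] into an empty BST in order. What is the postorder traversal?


Root = 17; build tree by BST insertion.
Postorder traversal: [2, 8, 19, 31, 35, 37, 25, 17]


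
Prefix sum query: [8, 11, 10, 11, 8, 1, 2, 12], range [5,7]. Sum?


Prefix sums: [0, 8, 19, 29, 40, 48, 49, 51, 63]
Sum[5..7] = prefix[8] - prefix[5] = 63 - 48 = 15


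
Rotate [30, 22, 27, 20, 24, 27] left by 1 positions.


Left rotate by 1: [22, 27, 20, 24, 27, 30]


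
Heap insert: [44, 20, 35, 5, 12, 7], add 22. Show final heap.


Append 22: [44, 20, 35, 5, 12, 7, 22]
Bubble up: no swaps needed
Result: [44, 20, 35, 5, 12, 7, 22]


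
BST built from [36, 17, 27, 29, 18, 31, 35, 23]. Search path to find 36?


BST root = 36
Search for 36: compare at each node
Path: [36]


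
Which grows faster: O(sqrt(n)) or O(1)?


constant grows slower than sublinear
O(1) is asymptotically smaller; O(sqrt(n)) grows faster


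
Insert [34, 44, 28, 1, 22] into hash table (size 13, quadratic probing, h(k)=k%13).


Insertions: 34->slot 8; 44->slot 5; 28->slot 2; 1->slot 1; 22->slot 9
Table: [None, 1, 28, None, None, 44, None, None, 34, 22, None, None, None]


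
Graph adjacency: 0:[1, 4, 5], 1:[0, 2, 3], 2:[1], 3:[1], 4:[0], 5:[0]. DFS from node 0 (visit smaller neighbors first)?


DFS stack-based: start with [0]
Visit order: [0, 1, 2, 3, 4, 5]


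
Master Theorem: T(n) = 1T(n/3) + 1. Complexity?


a=1, b=3, c=0. log_3(1)=0 = c=0. Case 2: O(n^c log n) = O(log n)
Complexity: O(log n)


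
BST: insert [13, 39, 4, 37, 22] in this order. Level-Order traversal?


Root = 13; build tree by BST insertion.
Level-Order traversal: [13, 4, 39, 37, 22]


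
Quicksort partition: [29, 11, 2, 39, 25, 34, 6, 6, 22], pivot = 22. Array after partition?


Elements <= 22 go left of pivot.
Result: [11, 2, 6, 6, 22, 34, 29, 39, 25], pivot at index 4


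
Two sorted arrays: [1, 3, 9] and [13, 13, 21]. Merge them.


Compare heads, take smaller each step.
Merged: [1, 3, 9, 13, 13, 21]


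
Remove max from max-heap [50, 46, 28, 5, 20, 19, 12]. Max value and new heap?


Max = 50
Replace root with last, heapify down
Resulting heap: [46, 20, 28, 5, 12, 19]


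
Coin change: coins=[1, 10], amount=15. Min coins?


dp[0]=0; dp[i]=1+min(dp[i-c] for c in coins)
...dp[10]=1, dp[11]=2, dp[12]=3, dp[13]=4, dp[14]=5, dp[15]=6
Minimum coins for 15 = 6


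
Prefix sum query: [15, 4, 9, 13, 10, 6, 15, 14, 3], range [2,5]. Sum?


Prefix sums: [0, 15, 19, 28, 41, 51, 57, 72, 86, 89]
Sum[2..5] = prefix[6] - prefix[2] = 57 - 19 = 38


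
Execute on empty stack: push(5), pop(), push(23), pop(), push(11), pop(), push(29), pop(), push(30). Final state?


push(5) -> [5]
pop() returns 5 -> []
push(23) -> [23]
pop() returns 23 -> []
push(11) -> [11]
pop() returns 11 -> []
push(29) -> [29]
pop() returns 29 -> []
push(30) -> [30]
Final stack (bottom to top): [30]


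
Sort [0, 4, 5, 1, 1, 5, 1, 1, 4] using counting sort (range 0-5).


Count array: [1, 4, 0, 0, 2, 2]
Reconstruct: [0, 1, 1, 1, 1, 4, 4, 5, 5]


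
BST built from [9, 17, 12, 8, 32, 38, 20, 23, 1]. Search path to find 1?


BST root = 9
Search for 1: compare at each node
Path: [9, 8, 1]


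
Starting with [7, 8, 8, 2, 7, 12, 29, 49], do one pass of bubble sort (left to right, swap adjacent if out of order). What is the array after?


After one pass: [7, 8, 2, 7, 8, 12, 29, 49]


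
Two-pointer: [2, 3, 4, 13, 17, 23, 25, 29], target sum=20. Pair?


Two pointers: lo=0, hi=7
Found pair: (3, 17) summing to 20


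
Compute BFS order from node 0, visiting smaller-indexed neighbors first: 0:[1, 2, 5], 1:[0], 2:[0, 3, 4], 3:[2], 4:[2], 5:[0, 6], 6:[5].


BFS queue: start with [0]
Visit order: [0, 1, 2, 5, 3, 4, 6]


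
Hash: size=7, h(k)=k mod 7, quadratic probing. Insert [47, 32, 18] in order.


Insertions: 47->slot 5; 32->slot 4; 18->slot 1
Table: [None, 18, None, None, 32, 47, None]


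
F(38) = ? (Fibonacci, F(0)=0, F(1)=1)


F(n)=F(n-1)+F(n-2)
...F(36)=14930352, F(37)=24157817, F(38)=39088169


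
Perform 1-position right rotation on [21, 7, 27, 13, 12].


Right rotate by 1: [12, 21, 7, 27, 13]


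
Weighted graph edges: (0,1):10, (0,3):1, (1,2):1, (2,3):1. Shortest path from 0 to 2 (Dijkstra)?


Dijkstra from 0:
Distances: {0: 0, 1: 3, 2: 2, 3: 1}
Shortest distance to 2 = 2, path = [0, 3, 2]


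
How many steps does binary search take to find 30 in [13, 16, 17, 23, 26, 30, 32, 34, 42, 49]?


Search for 30:
[0,9] mid=4 arr[4]=26
[5,9] mid=7 arr[7]=34
[5,6] mid=5 arr[5]=30
Total: 3 comparisons


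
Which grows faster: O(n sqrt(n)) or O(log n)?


logarithmic grows slower than n^1.5
O(log n) is asymptotically smaller; O(n sqrt(n)) grows faster


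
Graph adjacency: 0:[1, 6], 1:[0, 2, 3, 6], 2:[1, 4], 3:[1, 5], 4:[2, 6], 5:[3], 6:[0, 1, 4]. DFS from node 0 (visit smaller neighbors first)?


DFS stack-based: start with [0]
Visit order: [0, 1, 2, 4, 6, 3, 5]


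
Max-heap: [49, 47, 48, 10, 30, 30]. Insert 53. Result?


Append 53: [49, 47, 48, 10, 30, 30, 53]
Bubble up: swap idx 6(53) with idx 2(48); swap idx 2(53) with idx 0(49)
Result: [53, 47, 49, 10, 30, 30, 48]


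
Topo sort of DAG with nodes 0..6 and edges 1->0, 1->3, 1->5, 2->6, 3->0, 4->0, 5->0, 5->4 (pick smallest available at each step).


Kahn's algorithm, process smallest node first
Order: [1, 2, 3, 5, 4, 0, 6]


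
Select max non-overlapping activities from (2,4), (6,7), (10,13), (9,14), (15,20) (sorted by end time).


Greedy: pick earliest-ending, then skip overlaps.
Selected (4 activities): [(2, 4), (6, 7), (10, 13), (15, 20)]


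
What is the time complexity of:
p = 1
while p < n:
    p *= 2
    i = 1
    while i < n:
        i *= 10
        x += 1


Per nesting level: O(log n) * O(log n) = O((log n)^2)
Complexity: O((log n)^2)


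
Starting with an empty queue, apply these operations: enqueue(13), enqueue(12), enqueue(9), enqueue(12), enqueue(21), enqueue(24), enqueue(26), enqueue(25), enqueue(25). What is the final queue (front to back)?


enqueue(13) -> [13]
enqueue(12) -> [13, 12]
enqueue(9) -> [13, 12, 9]
enqueue(12) -> [13, 12, 9, 12]
enqueue(21) -> [13, 12, 9, 12, 21]
enqueue(24) -> [13, 12, 9, 12, 21, 24]
enqueue(26) -> [13, 12, 9, 12, 21, 24, 26]
enqueue(25) -> [13, 12, 9, 12, 21, 24, 26, 25]
enqueue(25) -> [13, 12, 9, 12, 21, 24, 26, 25, 25]
Final queue (front to back): [13, 12, 9, 12, 21, 24, 26, 25, 25]


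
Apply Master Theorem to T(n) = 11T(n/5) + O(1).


a=11, b=5, c=0. log_5(11)=1.490 > c=0. Case 1: O(n^log_b(a)) = O(n^1.490)
Complexity: O(n^1.490)


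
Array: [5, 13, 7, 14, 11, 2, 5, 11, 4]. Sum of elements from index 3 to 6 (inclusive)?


Prefix sums: [0, 5, 18, 25, 39, 50, 52, 57, 68, 72]
Sum[3..6] = prefix[7] - prefix[3] = 57 - 25 = 32


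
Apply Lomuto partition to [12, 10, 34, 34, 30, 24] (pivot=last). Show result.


Elements <= 24 go left of pivot.
Result: [12, 10, 24, 34, 30, 34], pivot at index 2


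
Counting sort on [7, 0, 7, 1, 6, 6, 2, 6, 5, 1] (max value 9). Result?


Count array: [1, 2, 1, 0, 0, 1, 3, 2, 0, 0]
Reconstruct: [0, 1, 1, 2, 5, 6, 6, 6, 7, 7]


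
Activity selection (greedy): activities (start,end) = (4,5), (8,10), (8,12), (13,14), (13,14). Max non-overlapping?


Greedy: pick earliest-ending, then skip overlaps.
Selected (3 activities): [(4, 5), (8, 10), (13, 14)]


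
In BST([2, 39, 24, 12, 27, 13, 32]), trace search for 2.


BST root = 2
Search for 2: compare at each node
Path: [2]


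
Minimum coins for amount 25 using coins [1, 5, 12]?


dp[0]=0; dp[i]=1+min(dp[i-c] for c in coins)
...dp[20]=4, dp[21]=5, dp[22]=3, dp[23]=4, dp[24]=2, dp[25]=3
Minimum coins for 25 = 3


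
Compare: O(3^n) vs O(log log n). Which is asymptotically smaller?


double-logarithmic grows slower than exponential (base 3)
O(log log n) is asymptotically smaller; O(3^n) grows faster


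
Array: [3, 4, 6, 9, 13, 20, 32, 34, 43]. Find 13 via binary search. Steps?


Search for 13:
[0,8] mid=4 arr[4]=13
Total: 1 comparisons


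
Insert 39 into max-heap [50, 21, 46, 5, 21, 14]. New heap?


Append 39: [50, 21, 46, 5, 21, 14, 39]
Bubble up: no swaps needed
Result: [50, 21, 46, 5, 21, 14, 39]


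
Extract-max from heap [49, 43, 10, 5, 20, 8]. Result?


Max = 49
Replace root with last, heapify down
Resulting heap: [43, 20, 10, 5, 8]


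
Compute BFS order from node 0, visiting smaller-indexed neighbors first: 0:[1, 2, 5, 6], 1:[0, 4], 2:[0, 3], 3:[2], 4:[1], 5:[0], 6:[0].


BFS queue: start with [0]
Visit order: [0, 1, 2, 5, 6, 4, 3]


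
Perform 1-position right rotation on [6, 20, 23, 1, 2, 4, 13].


Right rotate by 1: [13, 6, 20, 23, 1, 2, 4]


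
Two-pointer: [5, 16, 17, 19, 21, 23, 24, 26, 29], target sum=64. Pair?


Two pointers: lo=0, hi=8
No pair sums to 64


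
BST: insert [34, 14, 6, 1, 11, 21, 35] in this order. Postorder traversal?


Root = 34; build tree by BST insertion.
Postorder traversal: [1, 11, 6, 21, 14, 35, 34]


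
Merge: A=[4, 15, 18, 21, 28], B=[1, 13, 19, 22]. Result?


Compare heads, take smaller each step.
Merged: [1, 4, 13, 15, 18, 19, 21, 22, 28]


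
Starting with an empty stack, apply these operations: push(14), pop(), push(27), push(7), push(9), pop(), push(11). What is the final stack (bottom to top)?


push(14) -> [14]
pop() returns 14 -> []
push(27) -> [27]
push(7) -> [27, 7]
push(9) -> [27, 7, 9]
pop() returns 9 -> [27, 7]
push(11) -> [27, 7, 11]
Final stack (bottom to top): [27, 7, 11]


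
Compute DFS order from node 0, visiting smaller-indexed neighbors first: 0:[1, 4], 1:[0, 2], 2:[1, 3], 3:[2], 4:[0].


DFS stack-based: start with [0]
Visit order: [0, 1, 2, 3, 4]


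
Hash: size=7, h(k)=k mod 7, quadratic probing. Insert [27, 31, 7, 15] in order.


Insertions: 27->slot 6; 31->slot 3; 7->slot 0; 15->slot 1
Table: [7, 15, None, 31, None, None, 27]


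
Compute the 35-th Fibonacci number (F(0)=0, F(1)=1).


F(n)=F(n-1)+F(n-2)
...F(33)=3524578, F(34)=5702887, F(35)=9227465


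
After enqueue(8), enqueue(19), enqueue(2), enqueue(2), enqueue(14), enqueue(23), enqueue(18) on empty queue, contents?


enqueue(8) -> [8]
enqueue(19) -> [8, 19]
enqueue(2) -> [8, 19, 2]
enqueue(2) -> [8, 19, 2, 2]
enqueue(14) -> [8, 19, 2, 2, 14]
enqueue(23) -> [8, 19, 2, 2, 14, 23]
enqueue(18) -> [8, 19, 2, 2, 14, 23, 18]
Final queue (front to back): [8, 19, 2, 2, 14, 23, 18]


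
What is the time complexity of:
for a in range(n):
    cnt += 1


Per nesting level: O(n) = O(n)
Complexity: O(n)


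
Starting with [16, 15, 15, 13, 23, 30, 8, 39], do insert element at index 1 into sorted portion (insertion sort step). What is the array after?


After one pass: [15, 16, 15, 13, 23, 30, 8, 39]


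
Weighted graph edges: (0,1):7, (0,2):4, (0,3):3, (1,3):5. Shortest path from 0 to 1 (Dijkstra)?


Dijkstra from 0:
Distances: {0: 0, 1: 7, 2: 4, 3: 3}
Shortest distance to 1 = 7, path = [0, 1]


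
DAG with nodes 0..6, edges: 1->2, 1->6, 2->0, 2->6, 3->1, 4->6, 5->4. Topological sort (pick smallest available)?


Kahn's algorithm, process smallest node first
Order: [3, 1, 2, 0, 5, 4, 6]


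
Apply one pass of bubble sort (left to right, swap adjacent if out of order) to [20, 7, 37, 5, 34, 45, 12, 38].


After one pass: [7, 20, 5, 34, 37, 12, 38, 45]


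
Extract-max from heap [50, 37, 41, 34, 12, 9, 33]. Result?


Max = 50
Replace root with last, heapify down
Resulting heap: [41, 37, 33, 34, 12, 9]


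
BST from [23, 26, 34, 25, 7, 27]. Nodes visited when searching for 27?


BST root = 23
Search for 27: compare at each node
Path: [23, 26, 34, 27]


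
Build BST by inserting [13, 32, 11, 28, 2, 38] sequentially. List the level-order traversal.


Root = 13; build tree by BST insertion.
Level-Order traversal: [13, 11, 32, 2, 28, 38]


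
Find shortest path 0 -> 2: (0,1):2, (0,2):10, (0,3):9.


Dijkstra from 0:
Distances: {0: 0, 1: 2, 2: 10, 3: 9}
Shortest distance to 2 = 10, path = [0, 2]


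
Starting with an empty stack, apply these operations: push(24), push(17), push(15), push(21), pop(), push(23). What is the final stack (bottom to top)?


push(24) -> [24]
push(17) -> [24, 17]
push(15) -> [24, 17, 15]
push(21) -> [24, 17, 15, 21]
pop() returns 21 -> [24, 17, 15]
push(23) -> [24, 17, 15, 23]
Final stack (bottom to top): [24, 17, 15, 23]


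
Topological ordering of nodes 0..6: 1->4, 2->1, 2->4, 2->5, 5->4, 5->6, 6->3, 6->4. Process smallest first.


Kahn's algorithm, process smallest node first
Order: [0, 2, 1, 5, 6, 3, 4]


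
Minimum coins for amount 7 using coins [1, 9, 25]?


dp[0]=0; dp[i]=1+min(dp[i-c] for c in coins)
...dp[2]=2, dp[3]=3, dp[4]=4, dp[5]=5, dp[6]=6, dp[7]=7
Minimum coins for 7 = 7


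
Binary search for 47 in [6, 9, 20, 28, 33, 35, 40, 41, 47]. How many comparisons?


Search for 47:
[0,8] mid=4 arr[4]=33
[5,8] mid=6 arr[6]=40
[7,8] mid=7 arr[7]=41
[8,8] mid=8 arr[8]=47
Total: 4 comparisons


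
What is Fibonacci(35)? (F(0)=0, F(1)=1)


F(n)=F(n-1)+F(n-2)
...F(33)=3524578, F(34)=5702887, F(35)=9227465


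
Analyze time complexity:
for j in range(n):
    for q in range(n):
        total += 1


Per nesting level: O(n) * O(n) = O(n^2)
Complexity: O(n^2)


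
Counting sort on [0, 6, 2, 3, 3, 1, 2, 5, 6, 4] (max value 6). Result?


Count array: [1, 1, 2, 2, 1, 1, 2]
Reconstruct: [0, 1, 2, 2, 3, 3, 4, 5, 6, 6]


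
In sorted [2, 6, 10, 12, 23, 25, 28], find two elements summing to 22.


Two pointers: lo=0, hi=6
Found pair: (10, 12) summing to 22


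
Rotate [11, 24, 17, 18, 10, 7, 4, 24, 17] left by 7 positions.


Left rotate by 7: [24, 17, 11, 24, 17, 18, 10, 7, 4]


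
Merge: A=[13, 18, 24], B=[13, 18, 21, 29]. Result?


Compare heads, take smaller each step.
Merged: [13, 13, 18, 18, 21, 24, 29]


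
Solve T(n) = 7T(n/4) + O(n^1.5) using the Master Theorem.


a=7, b=4, c=1.5. log_4(7)=1.404 < c=1.5. Case 3: O(n^c) = O(n^1.500)
Complexity: O(n^1.500)


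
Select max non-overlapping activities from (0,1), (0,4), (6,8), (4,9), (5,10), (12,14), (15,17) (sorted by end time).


Greedy: pick earliest-ending, then skip overlaps.
Selected (4 activities): [(0, 1), (6, 8), (12, 14), (15, 17)]


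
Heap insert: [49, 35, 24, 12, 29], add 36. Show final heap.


Append 36: [49, 35, 24, 12, 29, 36]
Bubble up: swap idx 5(36) with idx 2(24)
Result: [49, 35, 36, 12, 29, 24]


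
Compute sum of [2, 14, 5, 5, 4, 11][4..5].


Prefix sums: [0, 2, 16, 21, 26, 30, 41]
Sum[4..5] = prefix[6] - prefix[4] = 41 - 26 = 15


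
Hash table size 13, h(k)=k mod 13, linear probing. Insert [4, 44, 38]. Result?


Insertions: 4->slot 4; 44->slot 5; 38->slot 12
Table: [None, None, None, None, 4, 44, None, None, None, None, None, None, 38]


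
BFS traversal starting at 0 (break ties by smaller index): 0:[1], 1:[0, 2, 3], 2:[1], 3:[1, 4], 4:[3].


BFS queue: start with [0]
Visit order: [0, 1, 2, 3, 4]


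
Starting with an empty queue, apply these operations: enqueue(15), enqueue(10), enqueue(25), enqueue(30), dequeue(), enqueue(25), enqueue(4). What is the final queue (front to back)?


enqueue(15) -> [15]
enqueue(10) -> [15, 10]
enqueue(25) -> [15, 10, 25]
enqueue(30) -> [15, 10, 25, 30]
dequeue() returns 15 -> [10, 25, 30]
enqueue(25) -> [10, 25, 30, 25]
enqueue(4) -> [10, 25, 30, 25, 4]
Final queue (front to back): [10, 25, 30, 25, 4]


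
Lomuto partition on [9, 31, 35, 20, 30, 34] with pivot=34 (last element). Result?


Elements <= 34 go left of pivot.
Result: [9, 31, 20, 30, 34, 35], pivot at index 4


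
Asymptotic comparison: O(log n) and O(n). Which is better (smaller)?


logarithmic grows slower than linear
O(log n) is asymptotically smaller; O(n) grows faster


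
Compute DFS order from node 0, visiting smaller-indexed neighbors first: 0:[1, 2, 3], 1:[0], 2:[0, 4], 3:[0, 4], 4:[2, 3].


DFS stack-based: start with [0]
Visit order: [0, 1, 2, 4, 3]


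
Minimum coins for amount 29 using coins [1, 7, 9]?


dp[0]=0; dp[i]=1+min(dp[i-c] for c in coins)
...dp[24]=4, dp[25]=3, dp[26]=4, dp[27]=3, dp[28]=4, dp[29]=5
Minimum coins for 29 = 5


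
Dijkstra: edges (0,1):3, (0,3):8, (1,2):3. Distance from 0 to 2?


Dijkstra from 0:
Distances: {0: 0, 1: 3, 2: 6, 3: 8}
Shortest distance to 2 = 6, path = [0, 1, 2]


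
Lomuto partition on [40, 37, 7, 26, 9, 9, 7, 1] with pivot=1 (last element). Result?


Elements <= 1 go left of pivot.
Result: [1, 37, 7, 26, 9, 9, 7, 40], pivot at index 0


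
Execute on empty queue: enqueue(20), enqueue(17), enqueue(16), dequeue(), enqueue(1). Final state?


enqueue(20) -> [20]
enqueue(17) -> [20, 17]
enqueue(16) -> [20, 17, 16]
dequeue() returns 20 -> [17, 16]
enqueue(1) -> [17, 16, 1]
Final queue (front to back): [17, 16, 1]


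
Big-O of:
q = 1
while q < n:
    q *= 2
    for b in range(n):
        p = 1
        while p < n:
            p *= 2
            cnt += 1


Per nesting level: O(log n) * O(n) * O(log n) = O(n (log n)^2)
Complexity: O(n (log n)^2)


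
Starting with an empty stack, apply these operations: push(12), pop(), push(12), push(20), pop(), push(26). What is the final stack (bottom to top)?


push(12) -> [12]
pop() returns 12 -> []
push(12) -> [12]
push(20) -> [12, 20]
pop() returns 20 -> [12]
push(26) -> [12, 26]
Final stack (bottom to top): [12, 26]


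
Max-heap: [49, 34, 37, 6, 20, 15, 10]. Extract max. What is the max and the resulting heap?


Max = 49
Replace root with last, heapify down
Resulting heap: [37, 34, 15, 6, 20, 10]


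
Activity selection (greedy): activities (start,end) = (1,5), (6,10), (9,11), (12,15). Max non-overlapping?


Greedy: pick earliest-ending, then skip overlaps.
Selected (3 activities): [(1, 5), (6, 10), (12, 15)]


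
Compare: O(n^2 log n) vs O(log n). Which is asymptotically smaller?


logarithmic grows slower than n^2 log n
O(log n) is asymptotically smaller; O(n^2 log n) grows faster


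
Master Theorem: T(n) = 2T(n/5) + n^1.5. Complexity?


a=2, b=5, c=1.5. log_5(2)=0.431 < c=1.5. Case 3: O(n^c) = O(n^1.500)
Complexity: O(n^1.500)


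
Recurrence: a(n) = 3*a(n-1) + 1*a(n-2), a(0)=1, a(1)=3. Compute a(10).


Build bottom-up:
...a(8)=12970, a(9)=42837, a(10)=3*42837+1*12970=141481


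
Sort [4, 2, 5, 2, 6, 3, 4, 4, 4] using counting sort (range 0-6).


Count array: [0, 0, 2, 1, 4, 1, 1]
Reconstruct: [2, 2, 3, 4, 4, 4, 4, 5, 6]


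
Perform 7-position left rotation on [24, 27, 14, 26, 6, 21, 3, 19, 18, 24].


Left rotate by 7: [19, 18, 24, 24, 27, 14, 26, 6, 21, 3]


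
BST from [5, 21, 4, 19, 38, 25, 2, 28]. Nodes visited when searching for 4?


BST root = 5
Search for 4: compare at each node
Path: [5, 4]


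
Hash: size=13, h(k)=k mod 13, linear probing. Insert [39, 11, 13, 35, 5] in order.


Insertions: 39->slot 0; 11->slot 11; 13->slot 1; 35->slot 9; 5->slot 5
Table: [39, 13, None, None, None, 5, None, None, None, 35, None, 11, None]


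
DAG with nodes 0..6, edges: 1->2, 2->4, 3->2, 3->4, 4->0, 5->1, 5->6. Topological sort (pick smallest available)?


Kahn's algorithm, process smallest node first
Order: [3, 5, 1, 2, 4, 0, 6]


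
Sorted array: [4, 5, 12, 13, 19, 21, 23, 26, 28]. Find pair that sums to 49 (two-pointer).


Two pointers: lo=0, hi=8
Found pair: (21, 28) summing to 49


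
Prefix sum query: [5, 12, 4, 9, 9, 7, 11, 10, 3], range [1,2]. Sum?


Prefix sums: [0, 5, 17, 21, 30, 39, 46, 57, 67, 70]
Sum[1..2] = prefix[3] - prefix[1] = 21 - 5 = 16


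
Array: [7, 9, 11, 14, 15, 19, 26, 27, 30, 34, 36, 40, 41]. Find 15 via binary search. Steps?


Search for 15:
[0,12] mid=6 arr[6]=26
[0,5] mid=2 arr[2]=11
[3,5] mid=4 arr[4]=15
Total: 3 comparisons


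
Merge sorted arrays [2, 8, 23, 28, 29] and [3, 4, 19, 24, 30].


Compare heads, take smaller each step.
Merged: [2, 3, 4, 8, 19, 23, 24, 28, 29, 30]


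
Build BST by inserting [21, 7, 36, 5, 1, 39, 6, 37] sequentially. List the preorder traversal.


Root = 21; build tree by BST insertion.
Preorder traversal: [21, 7, 5, 1, 6, 36, 39, 37]


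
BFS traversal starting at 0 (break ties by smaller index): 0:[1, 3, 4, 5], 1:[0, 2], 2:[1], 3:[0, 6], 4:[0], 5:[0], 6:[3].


BFS queue: start with [0]
Visit order: [0, 1, 3, 4, 5, 2, 6]


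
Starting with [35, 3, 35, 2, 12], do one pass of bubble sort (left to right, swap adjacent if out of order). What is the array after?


After one pass: [3, 35, 2, 12, 35]
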